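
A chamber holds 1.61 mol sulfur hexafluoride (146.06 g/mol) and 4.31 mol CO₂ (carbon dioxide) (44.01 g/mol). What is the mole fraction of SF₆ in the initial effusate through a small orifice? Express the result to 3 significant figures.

0.170

Rate_i ∝ x_i/√M_i (Graham's law weighted by mole fraction), so the effusate composition follows n_i/√M_i.
Mole fraction of SF₆ in the effusate = (n_SF₆/√M_SF₆) / (n_SF₆/√M_SF₆ + n_CO₂/√M_CO₂)
= (1.61/√146.06) / (1.61/√146.06 + 4.31/√44.01) = 0.1332/(0.1332 + 0.6497) = 0.170.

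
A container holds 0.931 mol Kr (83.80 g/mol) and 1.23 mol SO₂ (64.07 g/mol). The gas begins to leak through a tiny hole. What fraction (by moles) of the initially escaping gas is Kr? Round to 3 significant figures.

The effusion rate of species i is ∝ p_i/√M_i ∝ n_i/√M_i.
x_Kr(eff) = (n_Kr/√M_Kr) / (n_Kr/√M_Kr + n_SO₂/√M_SO₂)
= (0.931/√83.80) / (0.931/√83.80 + 1.23/√64.07) = 0.1017/(0.1017 + 0.1537) = 0.398.

0.398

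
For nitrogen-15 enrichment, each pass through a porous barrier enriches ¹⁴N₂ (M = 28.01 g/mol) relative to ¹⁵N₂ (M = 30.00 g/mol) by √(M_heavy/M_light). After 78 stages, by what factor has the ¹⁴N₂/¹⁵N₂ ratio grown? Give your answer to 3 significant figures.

14.5

After 78 stages the ratio has grown by (√(30.00/28.01))^78 = (30.00/28.01)^(78/2).
= 1.07105^39 = 14.5.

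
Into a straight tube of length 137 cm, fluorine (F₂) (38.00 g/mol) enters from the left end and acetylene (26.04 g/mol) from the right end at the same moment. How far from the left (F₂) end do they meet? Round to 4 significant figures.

62.05 cm

The fronts meet when d_F₂ + d_C₂H₂ = L with d_F₂/d_C₂H₂ = √(M_C₂H₂/M_F₂) (Graham's law). Here √(M_C₂H₂/M_F₂) = √(26.04/38.00) = 0.8278.
With d_F₂ + d_C₂H₂ = 137 cm, d_C₂H₂ = 137/(1 + 0.8278) = 74.95 cm.
d_F₂ = 137 − 74.95 = 62.05 cm.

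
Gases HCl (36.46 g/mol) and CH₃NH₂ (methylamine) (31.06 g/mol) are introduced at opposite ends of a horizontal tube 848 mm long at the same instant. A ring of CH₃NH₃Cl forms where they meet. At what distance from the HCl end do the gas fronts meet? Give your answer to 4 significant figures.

407.0 mm

Graham's law gives d_HCl/d_CH₃NH₂ = rate_HCl/rate_CH₃NH₂ = √(M_CH₃NH₂/M_HCl) = √(31.06/36.46) = 0.9230.
With d_HCl + d_CH₃NH₂ = 848 mm, d_CH₃NH₂ = 848/(1 + 0.9230) = 441.0 mm.
d_HCl = 848 − 441.0 = 407.0 mm.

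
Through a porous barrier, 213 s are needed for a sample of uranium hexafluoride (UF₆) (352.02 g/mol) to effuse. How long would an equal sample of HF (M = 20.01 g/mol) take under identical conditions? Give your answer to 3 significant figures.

Using Graham's law: t_HF/t_UF₆ = √(M_HF/M_UF₆) = √(20.01/352.02) = √0.05684 = 0.2384.
So the time for HF is 213 × 0.2384 = 50.8 s.

50.8 s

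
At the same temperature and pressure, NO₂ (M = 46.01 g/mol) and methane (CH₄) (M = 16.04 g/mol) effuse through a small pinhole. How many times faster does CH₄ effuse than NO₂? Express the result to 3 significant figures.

By Graham's law, rate_CH₄/rate_NO₂ = √(M_NO₂/M_CH₄) = √(46.01/16.04) = √2.868 = 1.69.

1.69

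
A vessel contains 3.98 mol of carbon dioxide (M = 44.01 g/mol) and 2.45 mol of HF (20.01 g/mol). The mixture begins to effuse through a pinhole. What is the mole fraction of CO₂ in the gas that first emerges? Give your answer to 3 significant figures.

0.523

Each component's effusion rate ∝ (its partial pressure)·(1/√M) ∝ n_i/√M_i.
So x_CO₂ in the escaping gas = (n_CO₂/√M_CO₂) / Σ(n_i/√M_i)
= (3.98/√44.01) / (3.98/√44.01 + 2.45/√20.01) = 0.5999/(0.5999 + 0.5477) = 0.523.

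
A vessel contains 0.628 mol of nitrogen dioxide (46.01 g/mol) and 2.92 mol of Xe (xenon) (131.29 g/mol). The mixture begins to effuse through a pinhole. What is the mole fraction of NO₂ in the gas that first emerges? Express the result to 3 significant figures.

0.266

Each component's effusion rate ∝ (its partial pressure)·(1/√M) ∝ n_i/√M_i.
x_NO₂(eff) = (n_NO₂/√M_NO₂) / (n_NO₂/√M_NO₂ + n_Xe/√M_Xe)
= (0.628/√46.01) / (0.628/√46.01 + 2.92/√131.29) = 0.09258/(0.09258 + 0.2548) = 0.266.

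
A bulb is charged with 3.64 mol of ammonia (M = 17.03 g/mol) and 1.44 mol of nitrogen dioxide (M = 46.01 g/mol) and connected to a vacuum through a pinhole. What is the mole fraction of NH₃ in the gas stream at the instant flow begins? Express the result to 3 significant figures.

Each component's effusion rate ∝ (its partial pressure)·(1/√M) ∝ n_i/√M_i.
x_NH₃(eff) = (n_NH₃/√M_NH₃) / (n_NH₃/√M_NH₃ + n_NO₂/√M_NO₂)
= (3.64/√17.03) / (3.64/√17.03 + 1.44/√46.01) = 0.8821/(0.8821 + 0.2123) = 0.806.

0.806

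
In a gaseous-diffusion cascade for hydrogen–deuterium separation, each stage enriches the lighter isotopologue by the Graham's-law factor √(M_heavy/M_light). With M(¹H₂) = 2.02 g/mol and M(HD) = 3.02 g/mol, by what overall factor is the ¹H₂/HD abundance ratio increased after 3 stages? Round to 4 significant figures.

Each stage multiplies the ratio by α = √(3.02/2.02), so after 3 stages the overall factor is α^3 = (3.02/2.02)^(3/2).
= 1.49505^(3/2) = 1.828.

1.828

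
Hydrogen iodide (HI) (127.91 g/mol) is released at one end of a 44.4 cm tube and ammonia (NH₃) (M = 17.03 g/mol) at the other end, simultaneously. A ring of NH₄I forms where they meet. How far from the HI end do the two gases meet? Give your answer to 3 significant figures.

11.9 cm

The fronts meet when d_HI + d_NH₃ = L with d_HI/d_NH₃ = √(M_NH₃/M_HI) (Graham's law). Here √(M_NH₃/M_HI) = √(17.03/127.91) = 0.3649.
With d_HI + d_NH₃ = 44.4 cm, d_NH₃ = 44.4/(1 + 0.3649) = 32.53 cm.
d_HI = 44.4 − 32.53 = 11.9 cm.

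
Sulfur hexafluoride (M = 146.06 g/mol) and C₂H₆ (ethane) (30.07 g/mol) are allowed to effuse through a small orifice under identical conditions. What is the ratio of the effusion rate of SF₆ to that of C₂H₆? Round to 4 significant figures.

0.4537

Graham's law gives rate_SF₆/rate_C₂H₆ = √(M_C₂H₆/M_SF₆) = √(30.07/146.06) = √0.2059 = 0.4537.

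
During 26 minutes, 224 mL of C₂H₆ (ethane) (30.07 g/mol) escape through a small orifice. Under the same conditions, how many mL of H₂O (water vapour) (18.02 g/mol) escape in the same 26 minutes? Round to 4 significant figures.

Using Graham's law: rate_H₂O/rate_C₂H₆ = √(M_C₂H₆/M_H₂O) = √(30.07/18.02) = √1.669 = 1.292.
So the volume for H₂O is 224 × 1.292 = 289.4 mL.

289.4 mL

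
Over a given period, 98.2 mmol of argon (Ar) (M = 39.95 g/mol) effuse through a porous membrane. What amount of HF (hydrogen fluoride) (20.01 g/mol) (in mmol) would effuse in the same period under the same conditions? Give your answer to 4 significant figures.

138.8 mmol

Graham's law gives rate_HF/rate_Ar = √(M_Ar/M_HF) = √(39.95/20.01) = √1.997 = 1.413.
So the amount for HF is 98.2 × 1.413 = 138.8 mmol.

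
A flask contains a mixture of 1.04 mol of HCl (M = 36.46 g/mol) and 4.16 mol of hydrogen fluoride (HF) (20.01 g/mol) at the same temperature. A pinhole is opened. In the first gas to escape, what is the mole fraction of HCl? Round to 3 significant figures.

0.156

Each component's effusion rate ∝ (its partial pressure)·(1/√M) ∝ n_i/√M_i.
x_HCl(eff) = (n_HCl/√M_HCl) / (n_HCl/√M_HCl + n_HF/√M_HF)
= (1.04/√36.46) / (1.04/√36.46 + 4.16/√20.01) = 0.1722/(0.1722 + 0.9300) = 0.156.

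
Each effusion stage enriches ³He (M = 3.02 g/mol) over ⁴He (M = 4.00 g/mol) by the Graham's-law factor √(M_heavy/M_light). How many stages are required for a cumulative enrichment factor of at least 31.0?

Per stage α = (4.00/3.02)^(1/2) = 1.32450^0.5, giving ln α = 0.1405.
Need α^N ≥ 31.0 ⇒ N ≥ ln(31.0) / ln α = 3.434 / 0.1405 = 24.44.
So at least 25 stages are needed.

25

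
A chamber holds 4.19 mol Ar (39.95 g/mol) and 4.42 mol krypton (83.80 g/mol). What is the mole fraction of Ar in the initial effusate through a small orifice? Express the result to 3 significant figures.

Rate_i ∝ x_i/√M_i (Graham's law weighted by mole fraction), so the effusate composition follows n_i/√M_i.
Mole fraction of Ar in the effusate = (n_Ar/√M_Ar) / (n_Ar/√M_Ar + n_Kr/√M_Kr)
= (4.19/√39.95) / (4.19/√39.95 + 4.42/√83.80) = 0.6629/(0.6629 + 0.4828) = 0.579.

0.579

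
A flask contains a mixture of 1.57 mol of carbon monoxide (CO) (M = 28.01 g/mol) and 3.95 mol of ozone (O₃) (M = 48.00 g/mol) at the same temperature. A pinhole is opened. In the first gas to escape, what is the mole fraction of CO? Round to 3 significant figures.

The effusion rate of species i is ∝ p_i/√M_i ∝ n_i/√M_i.
Mole fraction of CO in the effusate = (n_CO/√M_CO) / (n_CO/√M_CO + n_O₃/√M_O₃)
= (1.57/√28.01) / (1.57/√28.01 + 3.95/√48.00) = 0.2966/(0.2966 + 0.5701) = 0.342.

0.342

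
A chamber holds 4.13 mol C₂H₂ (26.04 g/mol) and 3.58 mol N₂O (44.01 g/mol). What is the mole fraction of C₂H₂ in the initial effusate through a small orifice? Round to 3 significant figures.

0.600

Effusion rate of each component ∝ n_i/√M_i (partial pressure × 1/√M).
x_C₂H₂(eff) = (n_C₂H₂/√M_C₂H₂) / (n_C₂H₂/√M_C₂H₂ + n_N₂O/√M_N₂O)
= (4.13/√26.04) / (4.13/√26.04 + 3.58/√44.01) = 0.8093/(0.8093 + 0.5396) = 0.600.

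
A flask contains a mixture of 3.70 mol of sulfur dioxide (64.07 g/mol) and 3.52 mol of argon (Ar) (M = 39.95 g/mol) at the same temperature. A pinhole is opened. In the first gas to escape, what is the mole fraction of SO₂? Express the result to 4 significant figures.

0.4536

Each component's effusion rate ∝ (its partial pressure)·(1/√M) ∝ n_i/√M_i.
x_SO₂(eff) = (n_SO₂/√M_SO₂) / (n_SO₂/√M_SO₂ + n_Ar/√M_Ar)
= (3.70/√64.07) / (3.70/√64.07 + 3.52/√39.95) = 0.4622/(0.4622 + 0.5569) = 0.4536.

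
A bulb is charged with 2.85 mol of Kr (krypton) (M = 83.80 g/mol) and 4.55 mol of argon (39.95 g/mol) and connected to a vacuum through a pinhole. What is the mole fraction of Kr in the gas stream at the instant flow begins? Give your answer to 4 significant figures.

Each component's effusion rate ∝ (its partial pressure)·(1/√M) ∝ n_i/√M_i.
x_Kr(eff) = (n_Kr/√M_Kr) / (n_Kr/√M_Kr + n_Ar/√M_Ar)
= (2.85/√83.80) / (2.85/√83.80 + 4.55/√39.95) = 0.3113/(0.3113 + 0.7199) = 0.3019.

0.3019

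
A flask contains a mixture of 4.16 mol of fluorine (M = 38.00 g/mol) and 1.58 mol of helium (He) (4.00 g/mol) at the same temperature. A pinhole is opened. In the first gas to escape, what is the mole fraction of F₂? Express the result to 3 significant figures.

0.461

Effusion rate of each component ∝ n_i/√M_i (partial pressure × 1/√M).
So x_F₂ in the escaping gas = (n_F₂/√M_F₂) / Σ(n_i/√M_i)
= (4.16/√38.00) / (4.16/√38.00 + 1.58/√4.00) = 0.6748/(0.6748 + 0.7900) = 0.461.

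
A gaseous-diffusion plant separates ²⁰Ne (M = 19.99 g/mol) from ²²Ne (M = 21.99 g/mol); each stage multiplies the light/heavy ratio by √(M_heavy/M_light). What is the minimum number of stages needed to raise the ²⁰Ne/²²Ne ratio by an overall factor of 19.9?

63

Single-stage factor α = √(21.99/19.99), so ln α = ½ ln(1.10005) = 0.04768.
Need α^N ≥ 19.9 ⇒ N ≥ ln(19.9) / ln α = 2.991 / 0.04768 = 62.73.
So at least 63 stages are needed.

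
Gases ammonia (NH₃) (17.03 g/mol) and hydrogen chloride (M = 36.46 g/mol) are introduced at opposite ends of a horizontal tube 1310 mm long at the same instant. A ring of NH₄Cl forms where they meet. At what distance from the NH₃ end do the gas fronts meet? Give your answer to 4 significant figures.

778.2 mm

Graham's law gives d_NH₃/d_HCl = rate_NH₃/rate_HCl = √(M_HCl/M_NH₃) = √(36.46/17.03) = 1.463.
With d_NH₃ + d_HCl = 1310 mm, d_HCl = 1310/(1 + 1.463) = 531.8 mm.
d_NH₃ = 1310 − 531.8 = 778.2 mm.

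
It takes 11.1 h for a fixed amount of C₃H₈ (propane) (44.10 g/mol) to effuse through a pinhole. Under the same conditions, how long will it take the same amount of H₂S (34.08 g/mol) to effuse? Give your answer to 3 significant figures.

9.76 h

By Graham's law, t_H₂S/t_C₃H₈ = √(M_H₂S/M_C₃H₈) = √(34.08/44.10) = √0.7728 = 0.8791.
So the time for H₂S is 11.1 × 0.8791 = 9.76 h.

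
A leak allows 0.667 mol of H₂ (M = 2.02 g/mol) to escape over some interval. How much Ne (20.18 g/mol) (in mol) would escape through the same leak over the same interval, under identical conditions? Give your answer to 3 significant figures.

0.211 mol

From Graham's law, rate_Ne/rate_H₂ = √(M_H₂/M_Ne) = √(2.02/20.18) = √0.1001 = 0.3164.
So the amount for Ne is 0.667 × 0.3164 = 0.211 mol.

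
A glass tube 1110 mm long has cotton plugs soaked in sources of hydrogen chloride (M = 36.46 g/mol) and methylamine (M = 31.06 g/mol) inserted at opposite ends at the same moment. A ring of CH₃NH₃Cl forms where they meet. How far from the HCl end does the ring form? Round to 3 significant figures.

In equal time, each gas travels a distance ∝ its rate ∝ 1/√M, so d_HCl/d_CH₃NH₂ = √(M_CH₃NH₂/M_HCl) = √(31.06/36.46) = 0.9230.
With d_HCl + d_CH₃NH₂ = 1110 mm, d_CH₃NH₂ = 1110/(1 + 0.9230) = 577.2 mm.
d_HCl = 1110 − 577.2 = 533 mm.

533 mm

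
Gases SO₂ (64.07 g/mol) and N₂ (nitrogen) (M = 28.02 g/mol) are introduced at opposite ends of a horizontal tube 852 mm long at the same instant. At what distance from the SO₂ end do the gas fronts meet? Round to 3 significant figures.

339 mm

The fronts meet when d_SO₂ + d_N₂ = L with d_SO₂/d_N₂ = √(M_N₂/M_SO₂) (Graham's law). Here √(M_N₂/M_SO₂) = √(28.02/64.07) = 0.6613.
With d_SO₂ + d_N₂ = 852 mm, d_N₂ = 852/(1 + 0.6613) = 512.8 mm.
d_SO₂ = 852 − 512.8 = 339 mm.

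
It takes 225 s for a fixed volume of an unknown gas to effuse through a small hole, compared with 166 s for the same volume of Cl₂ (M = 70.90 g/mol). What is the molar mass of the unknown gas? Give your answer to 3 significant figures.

Using Graham's law: t_X/t_Cl₂ = √(M_X/M_Cl₂).
225/166 = 1.355 = √(M_X/70.90)
M_X = 70.90 × 1.355² = 70.90 × 1.837 = 130 g/mol

130 g/mol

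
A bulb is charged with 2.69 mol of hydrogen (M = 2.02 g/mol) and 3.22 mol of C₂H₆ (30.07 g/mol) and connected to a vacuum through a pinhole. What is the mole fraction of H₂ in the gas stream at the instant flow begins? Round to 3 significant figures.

0.763

Rate_i ∝ x_i/√M_i (Graham's law weighted by mole fraction), so the effusate composition follows n_i/√M_i.
So x_H₂ in the escaping gas = (n_H₂/√M_H₂) / Σ(n_i/√M_i)
= (2.69/√2.02) / (2.69/√2.02 + 3.22/√30.07) = 1.893/(1.893 + 0.5872) = 0.763.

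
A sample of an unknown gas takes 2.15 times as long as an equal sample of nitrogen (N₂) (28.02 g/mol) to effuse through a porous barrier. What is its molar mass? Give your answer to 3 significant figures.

130 g/mol

Using Graham's law: t_X/t_N₂ = √(M_X/M_N₂).
2.15 = √(M_X/28.02)
M_X = 28.02 × 2.15² = 28.02 × 4.622 = 130 g/mol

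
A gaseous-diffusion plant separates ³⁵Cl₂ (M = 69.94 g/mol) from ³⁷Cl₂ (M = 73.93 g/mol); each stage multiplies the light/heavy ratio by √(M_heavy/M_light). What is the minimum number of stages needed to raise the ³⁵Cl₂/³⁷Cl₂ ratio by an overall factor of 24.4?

116

With α = √(73.93/69.94) per stage, ln α = ½ ln(1.05705) = 0.02774.
Need α^N ≥ 24.4 ⇒ N ≥ ln(24.4) / ln α = 3.195 / 0.02774 = 115.16.
Minimum whole number of stages: N = 116.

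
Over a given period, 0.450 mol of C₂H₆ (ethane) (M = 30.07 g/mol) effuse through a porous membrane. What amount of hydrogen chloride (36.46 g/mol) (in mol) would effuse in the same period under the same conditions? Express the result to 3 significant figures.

Using Graham's law: rate_HCl/rate_C₂H₆ = √(M_C₂H₆/M_HCl) = √(30.07/36.46) = √0.8247 = 0.9082.
So the amount for HCl is 0.450 × 0.9082 = 0.409 mol.

0.409 mol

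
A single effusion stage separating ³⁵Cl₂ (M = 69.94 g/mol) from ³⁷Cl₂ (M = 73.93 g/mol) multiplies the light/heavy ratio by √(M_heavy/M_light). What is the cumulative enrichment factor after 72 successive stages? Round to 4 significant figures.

After 72 stages the ratio has grown by (√(73.93/69.94))^72 = (73.93/69.94)^(72/2).
= 1.05705^36 = 7.369.

7.369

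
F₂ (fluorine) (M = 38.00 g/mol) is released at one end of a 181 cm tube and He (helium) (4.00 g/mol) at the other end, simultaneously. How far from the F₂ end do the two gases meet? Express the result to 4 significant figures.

44.34 cm

Distances travelled in equal time are proportional to diffusion rates, so d_F₂/d_He = √(M_He/M_F₂) = √(4.00/38.00) = 0.3244.
With d_F₂ + d_He = 181 cm, d_He = 181/(1 + 0.3244) = 136.7 cm.
d_F₂ = 181 − 136.7 = 44.34 cm.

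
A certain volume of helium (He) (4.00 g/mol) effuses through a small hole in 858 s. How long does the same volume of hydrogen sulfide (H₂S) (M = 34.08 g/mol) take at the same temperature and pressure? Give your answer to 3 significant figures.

2500 s

From Graham's law, t_H₂S/t_He = √(M_H₂S/M_He) = √(34.08/4.00) = √8.520 = 2.919.
So the time for H₂S is 858 × 2.919 = 2500 s.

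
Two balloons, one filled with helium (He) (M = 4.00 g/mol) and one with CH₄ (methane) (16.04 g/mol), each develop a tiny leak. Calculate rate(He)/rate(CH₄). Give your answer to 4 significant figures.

Using Graham's law: rate_He/rate_CH₄ = √(M_CH₄/M_He) = √(16.04/4.00) = √4.010 = 2.002.

2.002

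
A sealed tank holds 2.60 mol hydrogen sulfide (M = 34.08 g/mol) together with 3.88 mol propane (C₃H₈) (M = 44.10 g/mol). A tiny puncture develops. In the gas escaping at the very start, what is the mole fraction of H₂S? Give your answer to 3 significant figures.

0.433

Rate_i ∝ x_i/√M_i (Graham's law weighted by mole fraction), so the effusate composition follows n_i/√M_i.
So x_H₂S in the escaping gas = (n_H₂S/√M_H₂S) / Σ(n_i/√M_i)
= (2.60/√34.08) / (2.60/√34.08 + 3.88/√44.10) = 0.4454/(0.4454 + 0.5843) = 0.433.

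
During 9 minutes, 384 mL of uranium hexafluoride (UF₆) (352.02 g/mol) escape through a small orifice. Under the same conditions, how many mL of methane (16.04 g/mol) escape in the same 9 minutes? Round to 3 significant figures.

1800 mL

Using Graham's law: rate_CH₄/rate_UF₆ = √(M_UF₆/M_CH₄) = √(352.02/16.04) = √21.95 = 4.685.
So the volume for CH₄ is 384 × 4.685 = 1800 mL.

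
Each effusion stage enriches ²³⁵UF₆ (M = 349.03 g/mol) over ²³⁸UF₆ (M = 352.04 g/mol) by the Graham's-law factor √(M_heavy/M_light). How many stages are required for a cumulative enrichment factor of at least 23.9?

740

Per stage α = (352.04/349.03)^(1/2) = 1.00862^0.5, giving ln α = 0.004293.
Need α^N ≥ 23.9 ⇒ N ≥ ln(23.9) / ln α = 3.174 / 0.004293 = 739.23.
So at least 740 stages are needed.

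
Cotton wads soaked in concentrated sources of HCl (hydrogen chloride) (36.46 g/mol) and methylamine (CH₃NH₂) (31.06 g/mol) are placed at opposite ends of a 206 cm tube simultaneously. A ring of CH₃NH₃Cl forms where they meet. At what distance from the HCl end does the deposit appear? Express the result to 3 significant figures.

Distances travelled in equal time are proportional to diffusion rates, so d_HCl/d_CH₃NH₂ = √(M_CH₃NH₂/M_HCl) = √(31.06/36.46) = 0.9230.
With d_HCl + d_CH₃NH₂ = 206 cm, d_CH₃NH₂ = 206/(1 + 0.9230) = 107.1 cm.
d_HCl = 206 − 107.1 = 98.9 cm.

98.9 cm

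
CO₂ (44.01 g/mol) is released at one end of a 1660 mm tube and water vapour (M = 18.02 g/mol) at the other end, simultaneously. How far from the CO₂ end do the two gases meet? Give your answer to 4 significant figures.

Graham's law gives d_CO₂/d_H₂O = rate_CO₂/rate_H₂O = √(M_H₂O/M_CO₂) = √(18.02/44.01) = 0.6399.
With d_CO₂ + d_H₂O = 1660 mm, d_H₂O = 1660/(1 + 0.6399) = 1012 mm.
d_CO₂ = 1660 − 1012 = 647.7 mm.

647.7 mm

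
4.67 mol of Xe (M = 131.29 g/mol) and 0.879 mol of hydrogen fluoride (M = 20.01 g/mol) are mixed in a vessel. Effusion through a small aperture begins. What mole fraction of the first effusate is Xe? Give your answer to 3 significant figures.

Rate_i ∝ x_i/√M_i (Graham's law weighted by mole fraction), so the effusate composition follows n_i/√M_i.
Mole fraction of Xe in the effusate = (n_Xe/√M_Xe) / (n_Xe/√M_Xe + n_HF/√M_HF)
= (4.67/√131.29) / (4.67/√131.29 + 0.879/√20.01) = 0.4076/(0.4076 + 0.1965) = 0.675.

0.675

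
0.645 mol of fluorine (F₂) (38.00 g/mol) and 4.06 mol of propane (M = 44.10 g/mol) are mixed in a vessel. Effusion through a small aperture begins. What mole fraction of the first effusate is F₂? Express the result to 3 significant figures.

0.146

Each component's effusion rate ∝ (its partial pressure)·(1/√M) ∝ n_i/√M_i.
So x_F₂ in the escaping gas = (n_F₂/√M_F₂) / Σ(n_i/√M_i)
= (0.645/√38.00) / (0.645/√38.00 + 4.06/√44.10) = 0.1046/(0.1046 + 0.6114) = 0.146.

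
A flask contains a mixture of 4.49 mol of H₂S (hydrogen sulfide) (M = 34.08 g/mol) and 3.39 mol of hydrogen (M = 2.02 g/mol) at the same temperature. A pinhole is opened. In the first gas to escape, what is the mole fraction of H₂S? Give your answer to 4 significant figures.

0.2438

Rate_i ∝ x_i/√M_i (Graham's law weighted by mole fraction), so the effusate composition follows n_i/√M_i.
Mole fraction of H₂S in the effusate = (n_H₂S/√M_H₂S) / (n_H₂S/√M_H₂S + n_H₂/√M_H₂)
= (4.49/√34.08) / (4.49/√34.08 + 3.39/√2.02) = 0.7691/(0.7691 + 2.385) = 0.2438.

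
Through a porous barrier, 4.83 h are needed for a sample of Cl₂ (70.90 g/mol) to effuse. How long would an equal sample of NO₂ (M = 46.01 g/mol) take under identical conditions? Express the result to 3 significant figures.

Using Graham's law: t_NO₂/t_Cl₂ = √(M_NO₂/M_Cl₂) = √(46.01/70.90) = √0.6489 = 0.8056.
So the time for NO₂ is 4.83 × 0.8056 = 3.89 h.

3.89 h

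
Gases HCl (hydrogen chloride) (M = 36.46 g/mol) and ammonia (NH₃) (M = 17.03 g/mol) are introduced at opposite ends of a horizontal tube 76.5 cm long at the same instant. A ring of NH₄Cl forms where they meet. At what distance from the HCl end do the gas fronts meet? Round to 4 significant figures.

In equal time, each gas travels a distance ∝ its rate ∝ 1/√M, so d_HCl/d_NH₃ = √(M_NH₃/M_HCl) = √(17.03/36.46) = 0.6834.
With d_HCl + d_NH₃ = 76.5 cm, d_NH₃ = 76.5/(1 + 0.6834) = 45.44 cm.
d_HCl = 76.5 − 45.44 = 31.06 cm.

31.06 cm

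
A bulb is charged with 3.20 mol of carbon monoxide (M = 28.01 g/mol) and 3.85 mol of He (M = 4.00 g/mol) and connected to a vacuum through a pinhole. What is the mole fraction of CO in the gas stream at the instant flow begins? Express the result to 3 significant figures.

Each component's effusion rate ∝ (its partial pressure)·(1/√M) ∝ n_i/√M_i.
Mole fraction of CO in the effusate = (n_CO/√M_CO) / (n_CO/√M_CO + n_He/√M_He)
= (3.20/√28.01) / (3.20/√28.01 + 3.85/√4.00) = 0.6046/(0.6046 + 1.925) = 0.239.

0.239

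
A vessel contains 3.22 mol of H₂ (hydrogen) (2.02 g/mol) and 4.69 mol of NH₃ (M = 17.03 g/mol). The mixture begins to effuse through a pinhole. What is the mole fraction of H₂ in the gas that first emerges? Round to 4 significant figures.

Each component's effusion rate ∝ (its partial pressure)·(1/√M) ∝ n_i/√M_i.
So x_H₂ in the escaping gas = (n_H₂/√M_H₂) / Σ(n_i/√M_i)
= (3.22/√2.02) / (3.22/√2.02 + 4.69/√17.03) = 2.266/(2.266 + 1.136) = 0.6659.

0.6659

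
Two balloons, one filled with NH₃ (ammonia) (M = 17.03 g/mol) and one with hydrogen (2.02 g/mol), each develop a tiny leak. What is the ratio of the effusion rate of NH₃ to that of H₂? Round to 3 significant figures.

0.344

Graham's law gives rate_NH₃/rate_H₂ = √(M_H₂/M_NH₃) = √(2.02/17.03) = √0.1186 = 0.344.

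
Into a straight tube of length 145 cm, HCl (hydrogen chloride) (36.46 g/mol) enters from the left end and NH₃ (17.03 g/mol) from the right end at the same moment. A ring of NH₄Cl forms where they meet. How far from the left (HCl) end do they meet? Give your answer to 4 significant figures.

58.87 cm

In equal time, each gas travels a distance ∝ its rate ∝ 1/√M, so d_HCl/d_NH₃ = √(M_NH₃/M_HCl) = √(17.03/36.46) = 0.6834.
With d_HCl + d_NH₃ = 145 cm, d_NH₃ = 145/(1 + 0.6834) = 86.13 cm.
d_HCl = 145 − 86.13 = 58.87 cm.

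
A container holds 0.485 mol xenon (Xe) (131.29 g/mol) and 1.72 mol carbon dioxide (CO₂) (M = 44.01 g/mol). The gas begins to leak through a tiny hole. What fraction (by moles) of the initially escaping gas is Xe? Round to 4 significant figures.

Rate_i ∝ x_i/√M_i (Graham's law weighted by mole fraction), so the effusate composition follows n_i/√M_i.
x_Xe(eff) = (n_Xe/√M_Xe) / (n_Xe/√M_Xe + n_CO₂/√M_CO₂)
= (0.485/√131.29) / (0.485/√131.29 + 1.72/√44.01) = 0.04233/(0.04233 + 0.2593) = 0.1403.

0.1403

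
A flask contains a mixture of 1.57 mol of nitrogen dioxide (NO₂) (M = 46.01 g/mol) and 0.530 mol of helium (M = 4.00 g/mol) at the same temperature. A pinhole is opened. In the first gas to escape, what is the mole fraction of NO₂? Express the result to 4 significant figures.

0.4662

Effusion rate of each component ∝ n_i/√M_i (partial pressure × 1/√M).
Mole fraction of NO₂ in the effusate = (n_NO₂/√M_NO₂) / (n_NO₂/√M_NO₂ + n_He/√M_He)
= (1.57/√46.01) / (1.57/√46.01 + 0.530/√4.00) = 0.2315/(0.2315 + 0.2650) = 0.4662.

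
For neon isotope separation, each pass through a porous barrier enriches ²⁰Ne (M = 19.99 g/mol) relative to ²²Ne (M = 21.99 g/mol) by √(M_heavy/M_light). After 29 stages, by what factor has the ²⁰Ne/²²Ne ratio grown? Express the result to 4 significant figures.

After 29 stages the ratio has grown by (√(21.99/19.99))^29 = (21.99/19.99)^(29/2).
= 1.10005^(29/2) = 3.985.

3.985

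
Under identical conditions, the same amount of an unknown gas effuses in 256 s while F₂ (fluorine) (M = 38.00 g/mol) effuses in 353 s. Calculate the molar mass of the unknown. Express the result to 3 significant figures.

Since effusion rate ∝ 1/√M, t_X/t_F₂ = √(M_X/M_F₂).
256/353 = 0.7252 = √(M_X/38.00)
M_X = 38.00 × 0.7252² = 38.00 × 0.5259 = 20.0 g/mol

20.0 g/mol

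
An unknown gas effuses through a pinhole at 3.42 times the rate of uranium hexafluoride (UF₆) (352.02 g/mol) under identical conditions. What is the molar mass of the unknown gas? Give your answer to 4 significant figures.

Using Graham's law: rate_X/rate_UF₆ = √(M_UF₆/M_X).
3.42 = √(352.02/M_X)
M_X = 352.02 / 3.42² = 352.02 / 11.70 = 30.10 g/mol

30.10 g/mol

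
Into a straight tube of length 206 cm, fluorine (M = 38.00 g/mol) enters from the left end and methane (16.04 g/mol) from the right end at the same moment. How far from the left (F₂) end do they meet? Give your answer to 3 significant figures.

81.1 cm

Distances travelled in equal time are proportional to diffusion rates, so d_F₂/d_CH₄ = √(M_CH₄/M_F₂) = √(16.04/38.00) = 0.6497.
With d_F₂ + d_CH₄ = 206 cm, d_CH₄ = 206/(1 + 0.6497) = 124.9 cm.
d_F₂ = 206 − 124.9 = 81.1 cm.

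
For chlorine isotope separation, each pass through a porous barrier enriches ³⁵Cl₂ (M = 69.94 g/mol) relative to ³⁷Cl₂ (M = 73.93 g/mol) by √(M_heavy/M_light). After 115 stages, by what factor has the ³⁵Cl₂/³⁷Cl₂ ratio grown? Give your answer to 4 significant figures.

24.29

After 115 stages the ratio has grown by (√(73.93/69.94))^115 = (73.93/69.94)^(115/2).
= 1.05705^(115/2) = 24.29.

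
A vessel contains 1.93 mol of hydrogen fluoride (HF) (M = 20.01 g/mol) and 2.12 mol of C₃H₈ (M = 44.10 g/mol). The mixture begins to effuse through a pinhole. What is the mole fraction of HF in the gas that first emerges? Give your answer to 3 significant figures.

Each component's effusion rate ∝ (its partial pressure)·(1/√M) ∝ n_i/√M_i.
Mole fraction of HF in the effusate = (n_HF/√M_HF) / (n_HF/√M_HF + n_C₃H₈/√M_C₃H₈)
= (1.93/√20.01) / (1.93/√20.01 + 2.12/√44.10) = 0.4315/(0.4315 + 0.3192) = 0.575.

0.575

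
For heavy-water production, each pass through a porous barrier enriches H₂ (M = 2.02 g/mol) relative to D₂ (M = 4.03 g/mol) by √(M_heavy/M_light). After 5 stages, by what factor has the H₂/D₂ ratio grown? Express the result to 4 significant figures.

5.622

After 5 stages the ratio has grown by (√(4.03/2.02))^5 = (4.03/2.02)^(5/2).
= 1.99505^(5/2) = 5.622.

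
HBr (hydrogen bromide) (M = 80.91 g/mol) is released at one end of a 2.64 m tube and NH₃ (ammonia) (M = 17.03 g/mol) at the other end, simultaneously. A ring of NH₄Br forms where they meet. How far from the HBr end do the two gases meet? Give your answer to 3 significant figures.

The fronts meet when d_HBr + d_NH₃ = L with d_HBr/d_NH₃ = √(M_NH₃/M_HBr) (Graham's law). Here √(M_NH₃/M_HBr) = √(17.03/80.91) = 0.4588.
With d_HBr + d_NH₃ = 2.64 m, d_NH₃ = 2.64/(1 + 0.4588) = 1.810 m.
d_HBr = 2.64 − 1.810 = 0.830 m.

0.830 m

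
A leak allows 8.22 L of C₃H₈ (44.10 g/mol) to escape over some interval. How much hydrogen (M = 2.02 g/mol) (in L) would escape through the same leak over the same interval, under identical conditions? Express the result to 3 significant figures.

38.4 L

By Graham's law, rate_H₂/rate_C₃H₈ = √(M_C₃H₈/M_H₂) = √(44.10/2.02) = √21.83 = 4.672.
So the volume for H₂ is 8.22 × 4.672 = 38.4 L.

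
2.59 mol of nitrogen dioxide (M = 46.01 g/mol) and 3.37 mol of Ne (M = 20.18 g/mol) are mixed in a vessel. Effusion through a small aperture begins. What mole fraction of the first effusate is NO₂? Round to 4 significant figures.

Rate_i ∝ x_i/√M_i (Graham's law weighted by mole fraction), so the effusate composition follows n_i/√M_i.
So x_NO₂ in the escaping gas = (n_NO₂/√M_NO₂) / Σ(n_i/√M_i)
= (2.59/√46.01) / (2.59/√46.01 + 3.37/√20.18) = 0.3818/(0.3818 + 0.7502) = 0.3373.

0.3373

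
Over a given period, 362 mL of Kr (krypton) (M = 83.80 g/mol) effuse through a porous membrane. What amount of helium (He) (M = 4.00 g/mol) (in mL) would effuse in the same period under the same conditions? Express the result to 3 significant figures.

1660 mL

By Graham's law, rate_He/rate_Kr = √(M_Kr/M_He) = √(83.80/4.00) = √20.95 = 4.577.
So the volume for He is 362 × 4.577 = 1660 mL.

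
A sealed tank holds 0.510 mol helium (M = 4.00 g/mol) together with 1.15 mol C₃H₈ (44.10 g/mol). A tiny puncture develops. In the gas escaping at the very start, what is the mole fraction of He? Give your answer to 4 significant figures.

0.5956

Each component's effusion rate ∝ (its partial pressure)·(1/√M) ∝ n_i/√M_i.
x_He(eff) = (n_He/√M_He) / (n_He/√M_He + n_C₃H₈/√M_C₃H₈)
= (0.510/√4.00) / (0.510/√4.00 + 1.15/√44.10) = 0.2550/(0.2550 + 0.1732) = 0.5956.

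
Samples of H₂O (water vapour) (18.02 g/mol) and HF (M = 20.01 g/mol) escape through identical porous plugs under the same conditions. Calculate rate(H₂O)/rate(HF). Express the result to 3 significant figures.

1.05

By Graham's law, rate_H₂O/rate_HF = √(M_HF/M_H₂O) = √(20.01/18.02) = √1.110 = 1.05.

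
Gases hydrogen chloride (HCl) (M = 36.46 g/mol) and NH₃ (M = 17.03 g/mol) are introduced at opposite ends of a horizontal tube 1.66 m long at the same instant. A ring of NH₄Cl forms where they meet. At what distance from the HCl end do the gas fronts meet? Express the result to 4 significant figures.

In equal time, each gas travels a distance ∝ its rate ∝ 1/√M, so d_HCl/d_NH₃ = √(M_NH₃/M_HCl) = √(17.03/36.46) = 0.6834.
With d_HCl + d_NH₃ = 1.66 m, d_NH₃ = 1.66/(1 + 0.6834) = 0.9861 m.
d_HCl = 1.66 − 0.9861 = 0.6739 m.

0.6739 m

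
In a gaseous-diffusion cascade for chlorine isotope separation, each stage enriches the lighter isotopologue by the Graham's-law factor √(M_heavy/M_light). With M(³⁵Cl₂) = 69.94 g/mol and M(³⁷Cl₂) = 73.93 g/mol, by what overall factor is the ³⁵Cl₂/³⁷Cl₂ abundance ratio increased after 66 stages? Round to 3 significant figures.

After 66 stages the ratio has grown by (√(73.93/69.94))^66 = (73.93/69.94)^(66/2).
= 1.05705^33 = 6.24.

6.24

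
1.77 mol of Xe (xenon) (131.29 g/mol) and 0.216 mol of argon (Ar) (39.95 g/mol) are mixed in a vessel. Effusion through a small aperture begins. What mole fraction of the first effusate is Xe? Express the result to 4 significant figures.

Each component's effusion rate ∝ (its partial pressure)·(1/√M) ∝ n_i/√M_i.
Mole fraction of Xe in the effusate = (n_Xe/√M_Xe) / (n_Xe/√M_Xe + n_Ar/√M_Ar)
= (1.77/√131.29) / (1.77/√131.29 + 0.216/√39.95) = 0.1545/(0.1545 + 0.03417) = 0.8188.

0.8188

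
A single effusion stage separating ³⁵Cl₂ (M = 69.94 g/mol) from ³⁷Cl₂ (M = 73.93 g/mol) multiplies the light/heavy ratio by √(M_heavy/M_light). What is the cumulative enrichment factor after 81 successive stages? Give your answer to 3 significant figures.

The single-stage factor is √(M_heavy/M_light), so 81 stages give [√(73.93/69.94)]^81 = (73.93/69.94)^(81/2).
= 1.05705^(81/2) = 9.46.

9.46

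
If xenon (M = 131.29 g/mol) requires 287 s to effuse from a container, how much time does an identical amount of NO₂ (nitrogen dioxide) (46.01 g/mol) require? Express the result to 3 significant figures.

From Graham's law, t_NO₂/t_Xe = √(M_NO₂/M_Xe) = √(46.01/131.29) = √0.3504 = 0.5920.
So the time for NO₂ is 287 × 0.5920 = 170 s.

170 s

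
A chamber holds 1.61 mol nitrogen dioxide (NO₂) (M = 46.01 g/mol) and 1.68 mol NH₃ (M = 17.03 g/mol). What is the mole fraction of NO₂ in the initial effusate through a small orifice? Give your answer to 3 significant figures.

Each component's effusion rate ∝ (its partial pressure)·(1/√M) ∝ n_i/√M_i.
Mole fraction of NO₂ in the effusate = (n_NO₂/√M_NO₂) / (n_NO₂/√M_NO₂ + n_NH₃/√M_NH₃)
= (1.61/√46.01) / (1.61/√46.01 + 1.68/√17.03) = 0.2374/(0.2374 + 0.4071) = 0.368.

0.368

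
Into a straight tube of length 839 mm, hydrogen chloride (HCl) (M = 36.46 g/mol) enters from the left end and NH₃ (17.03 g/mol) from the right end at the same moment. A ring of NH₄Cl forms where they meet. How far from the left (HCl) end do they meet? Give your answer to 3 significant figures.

In equal time, each gas travels a distance ∝ its rate ∝ 1/√M, so d_HCl/d_NH₃ = √(M_NH₃/M_HCl) = √(17.03/36.46) = 0.6834.
With d_HCl + d_NH₃ = 839 mm, d_NH₃ = 839/(1 + 0.6834) = 498.4 mm.
d_HCl = 839 − 498.4 = 341 mm.

341 mm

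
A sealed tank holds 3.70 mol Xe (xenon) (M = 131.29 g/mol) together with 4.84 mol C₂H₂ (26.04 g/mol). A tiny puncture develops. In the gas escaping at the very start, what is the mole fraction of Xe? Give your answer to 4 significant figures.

0.2540

Rate_i ∝ x_i/√M_i (Graham's law weighted by mole fraction), so the effusate composition follows n_i/√M_i.
So x_Xe in the escaping gas = (n_Xe/√M_Xe) / Σ(n_i/√M_i)
= (3.70/√131.29) / (3.70/√131.29 + 4.84/√26.04) = 0.3229/(0.3229 + 0.9485) = 0.2540.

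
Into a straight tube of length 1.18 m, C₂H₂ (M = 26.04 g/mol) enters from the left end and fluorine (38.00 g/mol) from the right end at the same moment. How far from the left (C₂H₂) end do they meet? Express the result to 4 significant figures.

Distances travelled in equal time are proportional to diffusion rates, so d_C₂H₂/d_F₂ = √(M_F₂/M_C₂H₂) = √(38.00/26.04) = 1.208.
With d_C₂H₂ + d_F₂ = 1.18 m, d_F₂ = 1.18/(1 + 1.208) = 0.5344 m.
d_C₂H₂ = 1.18 − 0.5344 = 0.6456 m.

0.6456 m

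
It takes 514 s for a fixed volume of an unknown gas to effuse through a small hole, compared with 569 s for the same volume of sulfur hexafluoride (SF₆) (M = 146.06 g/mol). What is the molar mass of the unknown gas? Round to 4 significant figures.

119.2 g/mol

Graham's law gives t_X/t_SF₆ = √(M_X/M_SF₆).
514/569 = 0.9033 = √(M_X/146.06)
M_X = 146.06 × 0.9033² = 146.06 × 0.8160 = 119.2 g/mol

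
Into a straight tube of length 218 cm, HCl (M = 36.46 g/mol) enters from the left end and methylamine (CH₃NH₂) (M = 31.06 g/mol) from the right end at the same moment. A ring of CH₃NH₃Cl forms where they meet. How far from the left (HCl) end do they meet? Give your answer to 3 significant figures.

Graham's law gives d_HCl/d_CH₃NH₂ = rate_HCl/rate_CH₃NH₂ = √(M_CH₃NH₂/M_HCl) = √(31.06/36.46) = 0.9230.
With d_HCl + d_CH₃NH₂ = 218 cm, d_CH₃NH₂ = 218/(1 + 0.9230) = 113.4 cm.
d_HCl = 218 − 113.4 = 105 cm.

105 cm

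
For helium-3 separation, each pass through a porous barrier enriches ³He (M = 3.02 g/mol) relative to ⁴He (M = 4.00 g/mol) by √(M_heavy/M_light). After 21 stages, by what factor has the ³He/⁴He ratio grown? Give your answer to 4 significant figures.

19.12

Each stage multiplies the ratio by α = √(4.00/3.02), so after 21 stages the overall factor is α^21 = (4.00/3.02)^(21/2).
= 1.32450^(21/2) = 19.12.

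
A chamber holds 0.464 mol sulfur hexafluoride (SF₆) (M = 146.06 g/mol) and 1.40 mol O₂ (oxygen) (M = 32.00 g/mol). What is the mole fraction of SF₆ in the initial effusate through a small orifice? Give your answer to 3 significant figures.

0.134

Effusion rate of each component ∝ n_i/√M_i (partial pressure × 1/√M).
x_SF₆(eff) = (n_SF₆/√M_SF₆) / (n_SF₆/√M_SF₆ + n_O₂/√M_O₂)
= (0.464/√146.06) / (0.464/√146.06 + 1.40/√32.00) = 0.03839/(0.03839 + 0.2475) = 0.134.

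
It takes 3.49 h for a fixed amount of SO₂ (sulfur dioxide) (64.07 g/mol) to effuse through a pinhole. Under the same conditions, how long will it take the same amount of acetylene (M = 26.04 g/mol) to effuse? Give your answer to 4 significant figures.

By Graham's law, t_C₂H₂/t_SO₂ = √(M_C₂H₂/M_SO₂) = √(26.04/64.07) = √0.4064 = 0.6375.
So the time for C₂H₂ is 3.49 × 0.6375 = 2.225 h.

2.225 h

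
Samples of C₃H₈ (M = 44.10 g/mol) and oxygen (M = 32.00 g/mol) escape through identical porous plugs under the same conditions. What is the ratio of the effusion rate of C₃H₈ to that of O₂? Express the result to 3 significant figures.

Graham's law gives rate_C₃H₈/rate_O₂ = √(M_O₂/M_C₃H₈) = √(32.00/44.10) = √0.7256 = 0.852.

0.852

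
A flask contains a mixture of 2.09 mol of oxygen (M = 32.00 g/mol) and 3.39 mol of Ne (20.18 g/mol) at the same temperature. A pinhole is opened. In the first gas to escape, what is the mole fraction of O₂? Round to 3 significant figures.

Rate_i ∝ x_i/√M_i (Graham's law weighted by mole fraction), so the effusate composition follows n_i/√M_i.
Mole fraction of O₂ in the effusate = (n_O₂/√M_O₂) / (n_O₂/√M_O₂ + n_Ne/√M_Ne)
= (2.09/√32.00) / (2.09/√32.00 + 3.39/√20.18) = 0.3695/(0.3695 + 0.7546) = 0.329.

0.329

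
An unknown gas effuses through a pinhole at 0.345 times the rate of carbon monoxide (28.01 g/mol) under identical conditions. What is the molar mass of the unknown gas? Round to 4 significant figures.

From Graham's law, rate_X/rate_CO = √(M_CO/M_X).
0.345 = √(28.01/M_X)
M_X = 28.01 / 0.345² = 28.01 / 0.1190 = 235.3 g/mol

235.3 g/mol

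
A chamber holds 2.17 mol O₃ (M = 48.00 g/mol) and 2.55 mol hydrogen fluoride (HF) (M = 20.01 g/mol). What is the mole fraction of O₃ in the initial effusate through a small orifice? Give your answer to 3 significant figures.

0.355

Each component's effusion rate ∝ (its partial pressure)·(1/√M) ∝ n_i/√M_i.
So x_O₃ in the escaping gas = (n_O₃/√M_O₃) / Σ(n_i/√M_i)
= (2.17/√48.00) / (2.17/√48.00 + 2.55/√20.01) = 0.3132/(0.3132 + 0.5701) = 0.355.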